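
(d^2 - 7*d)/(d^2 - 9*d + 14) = d/(d - 2)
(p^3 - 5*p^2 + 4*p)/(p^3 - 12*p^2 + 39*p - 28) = p/(p - 7)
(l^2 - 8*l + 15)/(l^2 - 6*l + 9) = (l - 5)/(l - 3)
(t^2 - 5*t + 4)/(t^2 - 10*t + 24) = (t - 1)/(t - 6)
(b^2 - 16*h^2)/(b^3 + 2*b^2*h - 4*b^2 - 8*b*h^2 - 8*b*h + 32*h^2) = (b - 4*h)/(b^2 - 2*b*h - 4*b + 8*h)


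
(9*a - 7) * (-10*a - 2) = -90*a^2 + 52*a + 14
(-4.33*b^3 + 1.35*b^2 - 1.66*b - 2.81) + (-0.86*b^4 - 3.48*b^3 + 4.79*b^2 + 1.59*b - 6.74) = -0.86*b^4 - 7.81*b^3 + 6.14*b^2 - 0.0699999999999998*b - 9.55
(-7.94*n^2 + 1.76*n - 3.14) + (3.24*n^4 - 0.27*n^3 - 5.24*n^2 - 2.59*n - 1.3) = 3.24*n^4 - 0.27*n^3 - 13.18*n^2 - 0.83*n - 4.44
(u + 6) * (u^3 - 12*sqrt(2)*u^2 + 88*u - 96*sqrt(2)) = u^4 - 12*sqrt(2)*u^3 + 6*u^3 - 72*sqrt(2)*u^2 + 88*u^2 - 96*sqrt(2)*u + 528*u - 576*sqrt(2)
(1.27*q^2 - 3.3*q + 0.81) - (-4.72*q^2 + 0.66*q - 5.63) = 5.99*q^2 - 3.96*q + 6.44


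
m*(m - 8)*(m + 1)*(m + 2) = m^4 - 5*m^3 - 22*m^2 - 16*m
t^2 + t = t*(t + 1)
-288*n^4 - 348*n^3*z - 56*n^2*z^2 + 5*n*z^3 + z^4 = (-8*n + z)*(n + z)*(6*n + z)^2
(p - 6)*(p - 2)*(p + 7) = p^3 - p^2 - 44*p + 84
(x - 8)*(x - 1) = x^2 - 9*x + 8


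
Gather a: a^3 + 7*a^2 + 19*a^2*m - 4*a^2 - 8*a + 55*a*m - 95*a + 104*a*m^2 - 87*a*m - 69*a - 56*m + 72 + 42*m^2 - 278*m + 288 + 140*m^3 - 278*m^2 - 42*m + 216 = a^3 + a^2*(19*m + 3) + a*(104*m^2 - 32*m - 172) + 140*m^3 - 236*m^2 - 376*m + 576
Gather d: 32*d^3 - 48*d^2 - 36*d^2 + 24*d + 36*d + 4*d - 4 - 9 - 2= 32*d^3 - 84*d^2 + 64*d - 15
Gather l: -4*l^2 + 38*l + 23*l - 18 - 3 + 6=-4*l^2 + 61*l - 15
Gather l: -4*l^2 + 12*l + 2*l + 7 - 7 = -4*l^2 + 14*l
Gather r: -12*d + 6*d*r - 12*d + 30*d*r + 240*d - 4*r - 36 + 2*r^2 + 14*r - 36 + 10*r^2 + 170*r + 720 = 216*d + 12*r^2 + r*(36*d + 180) + 648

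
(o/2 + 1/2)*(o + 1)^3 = o^4/2 + 2*o^3 + 3*o^2 + 2*o + 1/2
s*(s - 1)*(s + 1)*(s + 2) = s^4 + 2*s^3 - s^2 - 2*s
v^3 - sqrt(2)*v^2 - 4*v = v*(v - 2*sqrt(2))*(v + sqrt(2))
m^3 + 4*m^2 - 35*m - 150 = (m - 6)*(m + 5)^2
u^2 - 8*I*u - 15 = (u - 5*I)*(u - 3*I)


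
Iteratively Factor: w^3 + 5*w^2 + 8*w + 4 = (w + 2)*(w^2 + 3*w + 2) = (w + 1)*(w + 2)*(w + 2)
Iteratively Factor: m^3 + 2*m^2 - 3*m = (m - 1)*(m^2 + 3*m) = m*(m - 1)*(m + 3)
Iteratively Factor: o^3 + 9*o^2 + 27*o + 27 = (o + 3)*(o^2 + 6*o + 9) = (o + 3)^2*(o + 3)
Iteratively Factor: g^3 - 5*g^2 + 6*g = (g)*(g^2 - 5*g + 6) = g*(g - 3)*(g - 2)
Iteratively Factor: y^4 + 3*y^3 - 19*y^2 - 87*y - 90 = (y + 3)*(y^3 - 19*y - 30) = (y - 5)*(y + 3)*(y^2 + 5*y + 6) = (y - 5)*(y + 3)^2*(y + 2)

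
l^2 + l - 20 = (l - 4)*(l + 5)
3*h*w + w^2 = w*(3*h + w)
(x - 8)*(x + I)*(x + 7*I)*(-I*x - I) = -I*x^4 + 8*x^3 + 7*I*x^3 - 56*x^2 + 15*I*x^2 - 64*x - 49*I*x - 56*I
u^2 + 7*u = u*(u + 7)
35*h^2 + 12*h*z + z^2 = (5*h + z)*(7*h + z)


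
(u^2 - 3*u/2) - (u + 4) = u^2 - 5*u/2 - 4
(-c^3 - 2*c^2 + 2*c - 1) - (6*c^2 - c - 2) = -c^3 - 8*c^2 + 3*c + 1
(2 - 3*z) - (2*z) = 2 - 5*z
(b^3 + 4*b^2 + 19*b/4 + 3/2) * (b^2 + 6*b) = b^5 + 10*b^4 + 115*b^3/4 + 30*b^2 + 9*b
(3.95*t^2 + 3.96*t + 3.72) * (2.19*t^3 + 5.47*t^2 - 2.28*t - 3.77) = 8.6505*t^5 + 30.2789*t^4 + 20.802*t^3 - 3.5719*t^2 - 23.4108*t - 14.0244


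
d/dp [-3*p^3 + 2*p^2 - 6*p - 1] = -9*p^2 + 4*p - 6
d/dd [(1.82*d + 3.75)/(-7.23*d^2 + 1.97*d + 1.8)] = (13.1586*d^2 + 54.225*d - 4.1115)/(52.2729*d^4 - 28.4862*d^3 - 22.1471*d^2 + 7.092*d + 3.24)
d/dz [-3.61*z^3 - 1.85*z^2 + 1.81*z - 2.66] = -10.83*z^2 - 3.7*z + 1.81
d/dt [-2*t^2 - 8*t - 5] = -4*t - 8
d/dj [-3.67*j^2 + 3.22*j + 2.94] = 3.22 - 7.34*j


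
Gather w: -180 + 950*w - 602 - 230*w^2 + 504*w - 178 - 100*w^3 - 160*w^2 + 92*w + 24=-100*w^3 - 390*w^2 + 1546*w - 936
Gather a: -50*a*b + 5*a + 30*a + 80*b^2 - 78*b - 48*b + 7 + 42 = a*(35 - 50*b) + 80*b^2 - 126*b + 49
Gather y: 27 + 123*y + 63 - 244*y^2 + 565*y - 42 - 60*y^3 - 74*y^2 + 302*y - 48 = -60*y^3 - 318*y^2 + 990*y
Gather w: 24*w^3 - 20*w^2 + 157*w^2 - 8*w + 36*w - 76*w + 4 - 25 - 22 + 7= 24*w^3 + 137*w^2 - 48*w - 36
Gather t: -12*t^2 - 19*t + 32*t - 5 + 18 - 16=-12*t^2 + 13*t - 3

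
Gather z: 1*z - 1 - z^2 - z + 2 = 1 - z^2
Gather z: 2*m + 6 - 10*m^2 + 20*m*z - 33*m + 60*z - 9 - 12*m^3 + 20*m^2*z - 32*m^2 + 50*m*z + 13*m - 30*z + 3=-12*m^3 - 42*m^2 - 18*m + z*(20*m^2 + 70*m + 30)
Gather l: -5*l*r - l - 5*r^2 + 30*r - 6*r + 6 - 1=l*(-5*r - 1) - 5*r^2 + 24*r + 5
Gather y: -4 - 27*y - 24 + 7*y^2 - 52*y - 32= 7*y^2 - 79*y - 60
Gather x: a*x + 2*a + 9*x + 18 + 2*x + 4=2*a + x*(a + 11) + 22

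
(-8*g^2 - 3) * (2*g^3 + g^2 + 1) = -16*g^5 - 8*g^4 - 6*g^3 - 11*g^2 - 3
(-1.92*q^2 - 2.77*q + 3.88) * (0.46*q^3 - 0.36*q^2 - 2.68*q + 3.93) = -0.8832*q^5 - 0.583*q^4 + 7.9276*q^3 - 1.5188*q^2 - 21.2845*q + 15.2484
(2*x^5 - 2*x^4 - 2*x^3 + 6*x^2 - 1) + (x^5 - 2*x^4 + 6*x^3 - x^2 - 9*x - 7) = 3*x^5 - 4*x^4 + 4*x^3 + 5*x^2 - 9*x - 8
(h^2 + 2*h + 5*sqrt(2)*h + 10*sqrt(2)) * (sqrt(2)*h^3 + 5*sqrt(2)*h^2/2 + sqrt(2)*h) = sqrt(2)*h^5 + 9*sqrt(2)*h^4/2 + 10*h^4 + 6*sqrt(2)*h^3 + 45*h^3 + 2*sqrt(2)*h^2 + 60*h^2 + 20*h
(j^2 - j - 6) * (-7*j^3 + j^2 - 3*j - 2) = -7*j^5 + 8*j^4 + 38*j^3 - 5*j^2 + 20*j + 12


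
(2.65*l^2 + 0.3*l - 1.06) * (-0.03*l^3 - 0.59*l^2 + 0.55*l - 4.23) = -0.0795*l^5 - 1.5725*l^4 + 1.3123*l^3 - 10.4191*l^2 - 1.852*l + 4.4838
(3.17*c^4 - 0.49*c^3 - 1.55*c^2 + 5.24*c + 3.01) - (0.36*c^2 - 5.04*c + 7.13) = 3.17*c^4 - 0.49*c^3 - 1.91*c^2 + 10.28*c - 4.12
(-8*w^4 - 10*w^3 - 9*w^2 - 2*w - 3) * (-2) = 16*w^4 + 20*w^3 + 18*w^2 + 4*w + 6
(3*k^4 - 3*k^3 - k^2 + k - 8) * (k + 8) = 3*k^5 + 21*k^4 - 25*k^3 - 7*k^2 - 64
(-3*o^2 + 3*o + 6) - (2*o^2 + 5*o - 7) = -5*o^2 - 2*o + 13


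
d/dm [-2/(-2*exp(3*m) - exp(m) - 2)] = (-12*exp(2*m) - 2)*exp(m)/(2*exp(3*m) + exp(m) + 2)^2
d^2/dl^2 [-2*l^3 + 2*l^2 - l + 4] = 4 - 12*l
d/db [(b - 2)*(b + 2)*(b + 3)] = 3*b^2 + 6*b - 4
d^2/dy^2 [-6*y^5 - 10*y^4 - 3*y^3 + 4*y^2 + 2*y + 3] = -120*y^3 - 120*y^2 - 18*y + 8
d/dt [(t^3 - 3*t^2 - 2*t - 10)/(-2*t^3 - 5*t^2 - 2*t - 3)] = (-11*t^4 - 12*t^3 - 73*t^2 - 82*t - 14)/(4*t^6 + 20*t^5 + 33*t^4 + 32*t^3 + 34*t^2 + 12*t + 9)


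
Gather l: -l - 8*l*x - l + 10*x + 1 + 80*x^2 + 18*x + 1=l*(-8*x - 2) + 80*x^2 + 28*x + 2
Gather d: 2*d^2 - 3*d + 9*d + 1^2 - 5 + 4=2*d^2 + 6*d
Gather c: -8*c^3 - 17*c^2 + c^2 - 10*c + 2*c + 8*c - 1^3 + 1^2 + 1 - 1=-8*c^3 - 16*c^2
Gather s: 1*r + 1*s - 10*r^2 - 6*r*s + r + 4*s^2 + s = -10*r^2 + 2*r + 4*s^2 + s*(2 - 6*r)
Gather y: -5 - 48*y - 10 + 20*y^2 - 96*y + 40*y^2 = 60*y^2 - 144*y - 15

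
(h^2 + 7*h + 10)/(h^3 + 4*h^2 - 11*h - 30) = 1/(h - 3)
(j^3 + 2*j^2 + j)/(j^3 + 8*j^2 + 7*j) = (j + 1)/(j + 7)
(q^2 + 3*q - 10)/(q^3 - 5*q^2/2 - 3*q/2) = 2*(-q^2 - 3*q + 10)/(q*(-2*q^2 + 5*q + 3))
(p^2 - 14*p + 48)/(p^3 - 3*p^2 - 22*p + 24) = (p - 8)/(p^2 + 3*p - 4)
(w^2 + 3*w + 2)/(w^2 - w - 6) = (w + 1)/(w - 3)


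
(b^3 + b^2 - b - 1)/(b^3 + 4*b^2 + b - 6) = (b^2 + 2*b + 1)/(b^2 + 5*b + 6)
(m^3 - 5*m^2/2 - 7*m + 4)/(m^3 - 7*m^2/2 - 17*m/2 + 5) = (m - 4)/(m - 5)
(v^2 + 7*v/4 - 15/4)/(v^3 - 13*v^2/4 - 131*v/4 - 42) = (4*v - 5)/(4*v^2 - 25*v - 56)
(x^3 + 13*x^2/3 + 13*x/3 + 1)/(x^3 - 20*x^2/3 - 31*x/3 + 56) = (3*x^2 + 4*x + 1)/(3*x^2 - 29*x + 56)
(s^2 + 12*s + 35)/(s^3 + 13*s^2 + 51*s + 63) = (s + 5)/(s^2 + 6*s + 9)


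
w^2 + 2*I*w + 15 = (w - 3*I)*(w + 5*I)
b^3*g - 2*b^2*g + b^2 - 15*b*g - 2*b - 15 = (b - 5)*(b + 3)*(b*g + 1)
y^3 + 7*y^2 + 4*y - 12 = (y - 1)*(y + 2)*(y + 6)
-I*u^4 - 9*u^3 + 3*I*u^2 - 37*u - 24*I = (u - 8*I)*(u - 3*I)*(u + I)*(-I*u + 1)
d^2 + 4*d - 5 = (d - 1)*(d + 5)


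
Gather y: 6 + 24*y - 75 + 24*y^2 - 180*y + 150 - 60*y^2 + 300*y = -36*y^2 + 144*y + 81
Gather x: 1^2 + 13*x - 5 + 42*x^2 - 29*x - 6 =42*x^2 - 16*x - 10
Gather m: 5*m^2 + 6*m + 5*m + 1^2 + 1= 5*m^2 + 11*m + 2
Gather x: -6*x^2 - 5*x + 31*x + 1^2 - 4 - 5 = -6*x^2 + 26*x - 8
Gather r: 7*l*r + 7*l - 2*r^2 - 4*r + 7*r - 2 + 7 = 7*l - 2*r^2 + r*(7*l + 3) + 5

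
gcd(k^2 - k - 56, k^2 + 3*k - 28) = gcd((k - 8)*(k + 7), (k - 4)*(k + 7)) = k + 7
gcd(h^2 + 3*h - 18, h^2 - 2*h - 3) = h - 3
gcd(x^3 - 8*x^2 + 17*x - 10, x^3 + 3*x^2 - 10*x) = x - 2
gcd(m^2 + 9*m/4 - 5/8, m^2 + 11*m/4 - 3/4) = m - 1/4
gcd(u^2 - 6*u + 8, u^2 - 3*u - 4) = u - 4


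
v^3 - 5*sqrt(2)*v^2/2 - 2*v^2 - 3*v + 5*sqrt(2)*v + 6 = (v - 2)*(v - 3*sqrt(2))*(v + sqrt(2)/2)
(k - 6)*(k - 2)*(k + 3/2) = k^3 - 13*k^2/2 + 18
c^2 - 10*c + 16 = (c - 8)*(c - 2)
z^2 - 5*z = z*(z - 5)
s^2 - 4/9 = (s - 2/3)*(s + 2/3)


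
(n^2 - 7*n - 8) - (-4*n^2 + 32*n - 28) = 5*n^2 - 39*n + 20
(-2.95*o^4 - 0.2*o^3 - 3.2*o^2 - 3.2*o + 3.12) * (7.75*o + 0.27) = -22.8625*o^5 - 2.3465*o^4 - 24.854*o^3 - 25.664*o^2 + 23.316*o + 0.8424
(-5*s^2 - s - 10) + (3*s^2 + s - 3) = -2*s^2 - 13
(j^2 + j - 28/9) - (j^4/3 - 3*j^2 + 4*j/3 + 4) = -j^4/3 + 4*j^2 - j/3 - 64/9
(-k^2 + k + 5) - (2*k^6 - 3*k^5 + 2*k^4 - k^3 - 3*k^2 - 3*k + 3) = -2*k^6 + 3*k^5 - 2*k^4 + k^3 + 2*k^2 + 4*k + 2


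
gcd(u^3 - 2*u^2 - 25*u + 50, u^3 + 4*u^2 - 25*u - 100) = u^2 - 25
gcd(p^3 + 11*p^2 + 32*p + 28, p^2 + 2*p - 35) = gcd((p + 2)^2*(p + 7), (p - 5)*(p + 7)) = p + 7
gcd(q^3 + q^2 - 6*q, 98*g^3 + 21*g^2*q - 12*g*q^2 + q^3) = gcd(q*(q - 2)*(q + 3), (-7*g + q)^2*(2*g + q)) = 1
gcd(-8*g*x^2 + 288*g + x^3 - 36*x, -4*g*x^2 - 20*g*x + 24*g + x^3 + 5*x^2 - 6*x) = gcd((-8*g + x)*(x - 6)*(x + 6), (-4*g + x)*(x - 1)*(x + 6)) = x + 6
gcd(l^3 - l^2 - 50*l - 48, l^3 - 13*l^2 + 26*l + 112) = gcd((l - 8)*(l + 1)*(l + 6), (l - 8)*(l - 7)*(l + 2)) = l - 8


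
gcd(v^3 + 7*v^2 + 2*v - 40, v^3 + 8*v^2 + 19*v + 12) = v + 4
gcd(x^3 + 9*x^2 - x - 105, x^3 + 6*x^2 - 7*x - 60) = x^2 + 2*x - 15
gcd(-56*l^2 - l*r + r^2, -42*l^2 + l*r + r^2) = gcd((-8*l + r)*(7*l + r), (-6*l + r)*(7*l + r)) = 7*l + r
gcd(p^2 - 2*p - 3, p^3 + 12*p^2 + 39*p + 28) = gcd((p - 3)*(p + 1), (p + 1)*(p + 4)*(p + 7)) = p + 1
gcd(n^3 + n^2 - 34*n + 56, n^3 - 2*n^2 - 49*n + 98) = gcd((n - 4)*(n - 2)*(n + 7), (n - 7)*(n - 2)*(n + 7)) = n^2 + 5*n - 14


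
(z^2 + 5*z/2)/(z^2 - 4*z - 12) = z*(2*z + 5)/(2*(z^2 - 4*z - 12))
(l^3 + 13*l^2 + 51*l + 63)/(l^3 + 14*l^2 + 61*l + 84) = (l + 3)/(l + 4)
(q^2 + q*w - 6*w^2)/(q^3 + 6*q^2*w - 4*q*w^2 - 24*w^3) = (q + 3*w)/(q^2 + 8*q*w + 12*w^2)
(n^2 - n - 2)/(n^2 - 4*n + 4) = (n + 1)/(n - 2)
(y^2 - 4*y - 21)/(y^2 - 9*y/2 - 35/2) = 2*(y + 3)/(2*y + 5)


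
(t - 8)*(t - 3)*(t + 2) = t^3 - 9*t^2 + 2*t + 48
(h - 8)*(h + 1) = h^2 - 7*h - 8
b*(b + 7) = b^2 + 7*b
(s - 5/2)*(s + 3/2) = s^2 - s - 15/4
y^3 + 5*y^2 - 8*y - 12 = (y - 2)*(y + 1)*(y + 6)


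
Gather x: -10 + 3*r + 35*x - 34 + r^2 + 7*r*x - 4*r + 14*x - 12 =r^2 - r + x*(7*r + 49) - 56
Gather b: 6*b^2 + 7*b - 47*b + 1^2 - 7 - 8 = 6*b^2 - 40*b - 14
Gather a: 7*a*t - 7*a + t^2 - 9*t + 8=a*(7*t - 7) + t^2 - 9*t + 8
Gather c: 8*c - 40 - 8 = 8*c - 48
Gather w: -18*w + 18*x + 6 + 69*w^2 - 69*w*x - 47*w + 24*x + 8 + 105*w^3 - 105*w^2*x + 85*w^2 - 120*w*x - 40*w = 105*w^3 + w^2*(154 - 105*x) + w*(-189*x - 105) + 42*x + 14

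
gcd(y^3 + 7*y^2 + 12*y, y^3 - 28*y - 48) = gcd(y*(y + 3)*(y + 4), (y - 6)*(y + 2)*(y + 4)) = y + 4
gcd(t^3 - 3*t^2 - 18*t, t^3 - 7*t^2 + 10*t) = t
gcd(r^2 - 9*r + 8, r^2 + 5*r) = 1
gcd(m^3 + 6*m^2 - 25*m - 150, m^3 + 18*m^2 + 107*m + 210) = m^2 + 11*m + 30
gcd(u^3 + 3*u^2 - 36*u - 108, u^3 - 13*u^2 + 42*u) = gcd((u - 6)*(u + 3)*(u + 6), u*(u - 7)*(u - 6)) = u - 6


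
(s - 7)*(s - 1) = s^2 - 8*s + 7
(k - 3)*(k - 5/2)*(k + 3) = k^3 - 5*k^2/2 - 9*k + 45/2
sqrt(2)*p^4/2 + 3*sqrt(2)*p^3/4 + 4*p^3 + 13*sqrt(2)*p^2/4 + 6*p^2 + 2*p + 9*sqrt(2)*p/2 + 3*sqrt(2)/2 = (p + 1/2)*(p + 1)*(p + 3*sqrt(2))*(sqrt(2)*p/2 + 1)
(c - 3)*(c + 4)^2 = c^3 + 5*c^2 - 8*c - 48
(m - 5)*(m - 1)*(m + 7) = m^3 + m^2 - 37*m + 35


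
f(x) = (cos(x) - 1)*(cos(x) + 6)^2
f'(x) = -2*(cos(x) - 1)*(cos(x) + 6)*sin(x) - (cos(x) + 6)^2*sin(x)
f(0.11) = -0.30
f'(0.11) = -5.36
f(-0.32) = -2.45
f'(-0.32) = 14.97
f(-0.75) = -12.16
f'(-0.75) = 28.43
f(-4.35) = -43.17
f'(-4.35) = -15.50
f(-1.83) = -41.45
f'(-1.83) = 17.94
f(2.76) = -49.60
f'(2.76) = -2.30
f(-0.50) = -5.79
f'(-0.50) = 21.87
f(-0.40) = -3.78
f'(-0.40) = 18.23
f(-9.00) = -49.49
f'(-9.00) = 2.66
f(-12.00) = -7.31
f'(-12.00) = -23.99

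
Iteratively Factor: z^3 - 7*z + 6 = (z + 3)*(z^2 - 3*z + 2) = (z - 1)*(z + 3)*(z - 2)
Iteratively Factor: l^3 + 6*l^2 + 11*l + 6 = (l + 2)*(l^2 + 4*l + 3) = (l + 1)*(l + 2)*(l + 3)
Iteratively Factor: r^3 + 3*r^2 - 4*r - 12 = (r + 3)*(r^2 - 4) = (r - 2)*(r + 3)*(r + 2)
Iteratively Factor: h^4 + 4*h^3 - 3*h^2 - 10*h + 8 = (h + 4)*(h^3 - 3*h + 2) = (h + 2)*(h + 4)*(h^2 - 2*h + 1) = (h - 1)*(h + 2)*(h + 4)*(h - 1)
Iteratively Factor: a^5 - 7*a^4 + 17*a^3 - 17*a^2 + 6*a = (a)*(a^4 - 7*a^3 + 17*a^2 - 17*a + 6) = a*(a - 1)*(a^3 - 6*a^2 + 11*a - 6) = a*(a - 2)*(a - 1)*(a^2 - 4*a + 3) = a*(a - 3)*(a - 2)*(a - 1)*(a - 1)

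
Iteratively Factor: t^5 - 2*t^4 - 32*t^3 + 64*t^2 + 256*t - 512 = (t - 2)*(t^4 - 32*t^2 + 256) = (t - 2)*(t + 4)*(t^3 - 4*t^2 - 16*t + 64) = (t - 2)*(t + 4)^2*(t^2 - 8*t + 16) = (t - 4)*(t - 2)*(t + 4)^2*(t - 4)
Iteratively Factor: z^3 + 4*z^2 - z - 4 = (z + 4)*(z^2 - 1) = (z + 1)*(z + 4)*(z - 1)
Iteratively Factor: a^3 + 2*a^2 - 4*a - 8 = (a + 2)*(a^2 - 4) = (a - 2)*(a + 2)*(a + 2)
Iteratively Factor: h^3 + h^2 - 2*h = (h)*(h^2 + h - 2) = h*(h + 2)*(h - 1)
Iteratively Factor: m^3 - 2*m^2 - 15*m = (m)*(m^2 - 2*m - 15) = m*(m + 3)*(m - 5)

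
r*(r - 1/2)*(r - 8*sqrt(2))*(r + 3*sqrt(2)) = r^4 - 5*sqrt(2)*r^3 - r^3/2 - 48*r^2 + 5*sqrt(2)*r^2/2 + 24*r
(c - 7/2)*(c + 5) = c^2 + 3*c/2 - 35/2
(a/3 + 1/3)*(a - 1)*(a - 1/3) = a^3/3 - a^2/9 - a/3 + 1/9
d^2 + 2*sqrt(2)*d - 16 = (d - 2*sqrt(2))*(d + 4*sqrt(2))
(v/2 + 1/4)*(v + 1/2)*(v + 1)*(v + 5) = v^4/2 + 7*v^3/2 + 45*v^2/8 + 13*v/4 + 5/8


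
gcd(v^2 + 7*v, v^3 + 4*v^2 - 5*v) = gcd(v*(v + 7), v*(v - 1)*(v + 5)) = v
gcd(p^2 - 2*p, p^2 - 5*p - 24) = 1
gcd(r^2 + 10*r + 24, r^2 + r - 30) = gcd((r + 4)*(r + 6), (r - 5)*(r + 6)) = r + 6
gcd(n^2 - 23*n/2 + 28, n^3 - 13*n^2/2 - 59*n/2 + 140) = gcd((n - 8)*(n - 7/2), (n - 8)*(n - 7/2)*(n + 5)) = n^2 - 23*n/2 + 28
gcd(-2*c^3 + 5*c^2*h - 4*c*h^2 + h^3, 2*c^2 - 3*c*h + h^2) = 2*c^2 - 3*c*h + h^2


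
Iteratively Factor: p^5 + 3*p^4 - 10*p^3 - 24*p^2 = (p)*(p^4 + 3*p^3 - 10*p^2 - 24*p) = p*(p + 4)*(p^3 - p^2 - 6*p) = p^2*(p + 4)*(p^2 - p - 6) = p^2*(p - 3)*(p + 4)*(p + 2)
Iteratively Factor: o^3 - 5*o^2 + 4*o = (o)*(o^2 - 5*o + 4) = o*(o - 4)*(o - 1)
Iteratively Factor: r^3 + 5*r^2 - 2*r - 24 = (r - 2)*(r^2 + 7*r + 12) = (r - 2)*(r + 4)*(r + 3)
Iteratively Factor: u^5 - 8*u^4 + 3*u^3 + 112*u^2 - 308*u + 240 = (u - 5)*(u^4 - 3*u^3 - 12*u^2 + 52*u - 48) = (u - 5)*(u - 2)*(u^3 - u^2 - 14*u + 24) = (u - 5)*(u - 2)^2*(u^2 + u - 12) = (u - 5)*(u - 3)*(u - 2)^2*(u + 4)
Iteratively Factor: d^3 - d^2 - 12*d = (d + 3)*(d^2 - 4*d) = (d - 4)*(d + 3)*(d)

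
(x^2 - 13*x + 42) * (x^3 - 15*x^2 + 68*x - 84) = x^5 - 28*x^4 + 305*x^3 - 1598*x^2 + 3948*x - 3528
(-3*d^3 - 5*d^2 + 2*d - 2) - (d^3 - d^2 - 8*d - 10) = -4*d^3 - 4*d^2 + 10*d + 8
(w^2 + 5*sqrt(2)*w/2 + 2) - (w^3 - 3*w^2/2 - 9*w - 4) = -w^3 + 5*w^2/2 + 5*sqrt(2)*w/2 + 9*w + 6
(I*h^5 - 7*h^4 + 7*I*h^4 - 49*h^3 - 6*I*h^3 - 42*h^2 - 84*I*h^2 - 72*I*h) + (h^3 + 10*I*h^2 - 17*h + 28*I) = I*h^5 - 7*h^4 + 7*I*h^4 - 48*h^3 - 6*I*h^3 - 42*h^2 - 74*I*h^2 - 17*h - 72*I*h + 28*I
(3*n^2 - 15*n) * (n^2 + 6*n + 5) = 3*n^4 + 3*n^3 - 75*n^2 - 75*n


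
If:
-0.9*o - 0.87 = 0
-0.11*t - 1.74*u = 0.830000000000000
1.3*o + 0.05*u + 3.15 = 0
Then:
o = -0.97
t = 591.44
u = -37.87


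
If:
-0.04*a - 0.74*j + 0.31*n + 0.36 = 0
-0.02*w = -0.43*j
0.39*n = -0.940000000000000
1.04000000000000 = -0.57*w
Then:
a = -8.11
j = -0.08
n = -2.41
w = -1.82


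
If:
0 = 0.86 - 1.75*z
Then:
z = 0.49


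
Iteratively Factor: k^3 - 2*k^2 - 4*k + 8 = (k + 2)*(k^2 - 4*k + 4) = (k - 2)*(k + 2)*(k - 2)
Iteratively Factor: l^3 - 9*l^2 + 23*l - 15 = (l - 5)*(l^2 - 4*l + 3) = (l - 5)*(l - 1)*(l - 3)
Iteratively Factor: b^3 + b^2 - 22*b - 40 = (b - 5)*(b^2 + 6*b + 8) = (b - 5)*(b + 4)*(b + 2)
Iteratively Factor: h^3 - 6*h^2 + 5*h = (h)*(h^2 - 6*h + 5) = h*(h - 1)*(h - 5)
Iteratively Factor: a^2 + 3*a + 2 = (a + 1)*(a + 2)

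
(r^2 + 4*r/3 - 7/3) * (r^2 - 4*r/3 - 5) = r^4 - 82*r^2/9 - 32*r/9 + 35/3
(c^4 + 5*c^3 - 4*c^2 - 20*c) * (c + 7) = c^5 + 12*c^4 + 31*c^3 - 48*c^2 - 140*c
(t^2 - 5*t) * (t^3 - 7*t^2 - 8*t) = t^5 - 12*t^4 + 27*t^3 + 40*t^2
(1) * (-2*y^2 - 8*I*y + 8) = -2*y^2 - 8*I*y + 8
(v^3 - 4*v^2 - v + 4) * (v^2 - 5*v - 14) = v^5 - 9*v^4 + 5*v^3 + 65*v^2 - 6*v - 56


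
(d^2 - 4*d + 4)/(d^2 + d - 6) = (d - 2)/(d + 3)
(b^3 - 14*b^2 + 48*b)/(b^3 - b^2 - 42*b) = (-b^2 + 14*b - 48)/(-b^2 + b + 42)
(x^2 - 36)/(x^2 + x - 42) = (x + 6)/(x + 7)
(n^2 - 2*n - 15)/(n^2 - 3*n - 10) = (n + 3)/(n + 2)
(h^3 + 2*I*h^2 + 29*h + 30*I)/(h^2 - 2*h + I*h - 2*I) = (h^2 + I*h + 30)/(h - 2)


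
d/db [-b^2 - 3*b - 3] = -2*b - 3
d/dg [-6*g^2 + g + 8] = 1 - 12*g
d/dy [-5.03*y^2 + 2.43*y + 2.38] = 2.43 - 10.06*y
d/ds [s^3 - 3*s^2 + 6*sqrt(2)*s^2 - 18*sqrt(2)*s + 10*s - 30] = 3*s^2 - 6*s + 12*sqrt(2)*s - 18*sqrt(2) + 10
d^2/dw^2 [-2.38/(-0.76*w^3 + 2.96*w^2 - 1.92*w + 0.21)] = ((14.0896 - 10.8528*w)*(0.76*w^3 - 2.96*w^2 + 1.92*w - 0.21) + 2.38*(2.28*w^2 - 5.92*w + 1.92)*(4.56*w^2 - 11.84*w + 3.84))/(0.76*w^3 - 2.96*w^2 + 1.92*w - 0.21)^3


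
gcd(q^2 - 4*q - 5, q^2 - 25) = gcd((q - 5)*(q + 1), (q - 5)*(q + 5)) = q - 5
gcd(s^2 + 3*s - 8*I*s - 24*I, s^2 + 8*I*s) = 1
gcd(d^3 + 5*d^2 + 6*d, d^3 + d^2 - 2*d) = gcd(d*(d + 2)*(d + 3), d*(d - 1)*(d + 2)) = d^2 + 2*d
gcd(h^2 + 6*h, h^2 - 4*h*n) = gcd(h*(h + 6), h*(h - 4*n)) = h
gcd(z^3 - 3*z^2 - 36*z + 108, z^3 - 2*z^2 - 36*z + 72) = z^2 - 36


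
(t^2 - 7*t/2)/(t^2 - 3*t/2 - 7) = t/(t + 2)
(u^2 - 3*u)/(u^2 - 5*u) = (u - 3)/(u - 5)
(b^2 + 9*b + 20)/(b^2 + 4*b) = (b + 5)/b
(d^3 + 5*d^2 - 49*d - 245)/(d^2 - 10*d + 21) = (d^2 + 12*d + 35)/(d - 3)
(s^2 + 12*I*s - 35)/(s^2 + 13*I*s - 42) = (s + 5*I)/(s + 6*I)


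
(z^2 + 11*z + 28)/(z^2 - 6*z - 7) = (z^2 + 11*z + 28)/(z^2 - 6*z - 7)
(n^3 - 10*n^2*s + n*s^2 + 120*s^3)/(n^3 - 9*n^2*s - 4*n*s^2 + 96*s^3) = (-n + 5*s)/(-n + 4*s)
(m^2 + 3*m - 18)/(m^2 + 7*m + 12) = (m^2 + 3*m - 18)/(m^2 + 7*m + 12)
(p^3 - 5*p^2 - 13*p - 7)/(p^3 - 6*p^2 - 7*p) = (p + 1)/p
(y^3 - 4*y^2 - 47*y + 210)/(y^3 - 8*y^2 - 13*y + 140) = (y^2 + y - 42)/(y^2 - 3*y - 28)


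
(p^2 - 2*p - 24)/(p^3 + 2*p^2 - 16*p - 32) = (p - 6)/(p^2 - 2*p - 8)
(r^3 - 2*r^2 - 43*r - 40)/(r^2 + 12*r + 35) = (r^2 - 7*r - 8)/(r + 7)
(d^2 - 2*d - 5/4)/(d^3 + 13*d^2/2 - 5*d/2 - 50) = (d + 1/2)/(d^2 + 9*d + 20)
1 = 1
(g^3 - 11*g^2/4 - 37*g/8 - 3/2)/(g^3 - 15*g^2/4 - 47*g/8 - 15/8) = (g - 4)/(g - 5)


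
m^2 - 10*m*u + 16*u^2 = (m - 8*u)*(m - 2*u)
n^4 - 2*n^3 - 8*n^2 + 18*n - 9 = (n - 3)*(n - 1)^2*(n + 3)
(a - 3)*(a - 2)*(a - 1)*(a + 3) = a^4 - 3*a^3 - 7*a^2 + 27*a - 18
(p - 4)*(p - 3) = p^2 - 7*p + 12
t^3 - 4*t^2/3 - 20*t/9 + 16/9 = (t - 2)*(t - 2/3)*(t + 4/3)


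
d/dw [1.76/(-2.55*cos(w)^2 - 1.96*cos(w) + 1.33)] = -(8.976*cos(w) + 3.4496)*sin(w)/(2.55*cos(w)^2 + 1.96*cos(w) - 1.33)^2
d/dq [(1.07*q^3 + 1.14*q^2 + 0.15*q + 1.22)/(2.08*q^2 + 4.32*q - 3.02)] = (2.2256*q^4 + 9.2448*q^3 - 5.0814*q^2 - 11.9608*q - 5.7234)/(4.3264*q^4 + 17.9712*q^3 + 6.0992*q^2 - 26.0928*q + 9.1204)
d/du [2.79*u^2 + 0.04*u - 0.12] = 5.58*u + 0.04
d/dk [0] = 0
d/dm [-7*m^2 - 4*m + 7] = -14*m - 4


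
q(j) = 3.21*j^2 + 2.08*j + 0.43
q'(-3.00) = -17.18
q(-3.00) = 23.08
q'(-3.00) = -17.18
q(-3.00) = 23.08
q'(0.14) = 2.98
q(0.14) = 0.78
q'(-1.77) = -9.28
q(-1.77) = 6.81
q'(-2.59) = -14.55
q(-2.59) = 16.58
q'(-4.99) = -29.96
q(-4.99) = 69.98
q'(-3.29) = -19.04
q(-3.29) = 28.33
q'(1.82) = 13.76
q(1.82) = 14.85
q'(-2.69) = -15.19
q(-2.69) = 18.06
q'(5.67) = 38.48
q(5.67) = 115.42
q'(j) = 6.42*j + 2.08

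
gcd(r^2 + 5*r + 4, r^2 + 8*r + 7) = r + 1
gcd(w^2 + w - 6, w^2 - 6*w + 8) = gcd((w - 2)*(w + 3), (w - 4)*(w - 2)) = w - 2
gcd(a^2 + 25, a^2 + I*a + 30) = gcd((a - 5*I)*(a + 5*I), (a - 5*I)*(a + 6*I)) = a - 5*I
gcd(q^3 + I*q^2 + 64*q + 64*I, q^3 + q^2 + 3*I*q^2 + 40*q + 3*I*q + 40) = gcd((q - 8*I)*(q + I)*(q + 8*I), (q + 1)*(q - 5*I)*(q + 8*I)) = q + 8*I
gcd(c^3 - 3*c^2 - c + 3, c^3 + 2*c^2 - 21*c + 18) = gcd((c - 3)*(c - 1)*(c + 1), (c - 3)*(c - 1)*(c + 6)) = c^2 - 4*c + 3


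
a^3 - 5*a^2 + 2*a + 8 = (a - 4)*(a - 2)*(a + 1)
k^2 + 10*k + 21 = (k + 3)*(k + 7)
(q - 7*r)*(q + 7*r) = q^2 - 49*r^2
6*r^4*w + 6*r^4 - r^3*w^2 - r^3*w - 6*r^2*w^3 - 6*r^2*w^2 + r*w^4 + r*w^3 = (-6*r + w)*(-r + w)*(r + w)*(r*w + r)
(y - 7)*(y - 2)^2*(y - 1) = y^4 - 12*y^3 + 43*y^2 - 60*y + 28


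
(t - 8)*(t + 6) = t^2 - 2*t - 48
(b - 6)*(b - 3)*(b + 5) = b^3 - 4*b^2 - 27*b + 90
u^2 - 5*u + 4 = (u - 4)*(u - 1)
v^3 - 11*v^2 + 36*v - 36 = (v - 6)*(v - 3)*(v - 2)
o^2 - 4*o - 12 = (o - 6)*(o + 2)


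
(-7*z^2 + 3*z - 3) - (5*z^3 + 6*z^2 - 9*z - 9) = -5*z^3 - 13*z^2 + 12*z + 6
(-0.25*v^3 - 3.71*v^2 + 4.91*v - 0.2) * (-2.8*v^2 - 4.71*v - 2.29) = 0.7*v^5 + 11.5655*v^4 + 4.2986*v^3 - 14.0702*v^2 - 10.3019*v + 0.458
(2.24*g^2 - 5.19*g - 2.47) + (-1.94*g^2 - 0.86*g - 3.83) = 0.3*g^2 - 6.05*g - 6.3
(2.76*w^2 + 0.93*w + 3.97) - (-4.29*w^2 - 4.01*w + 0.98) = 7.05*w^2 + 4.94*w + 2.99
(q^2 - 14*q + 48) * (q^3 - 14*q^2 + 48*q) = q^5 - 28*q^4 + 292*q^3 - 1344*q^2 + 2304*q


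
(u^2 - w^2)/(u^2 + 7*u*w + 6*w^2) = (u - w)/(u + 6*w)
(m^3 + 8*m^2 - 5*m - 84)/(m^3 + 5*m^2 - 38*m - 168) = (m - 3)/(m - 6)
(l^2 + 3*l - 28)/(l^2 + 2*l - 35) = (l - 4)/(l - 5)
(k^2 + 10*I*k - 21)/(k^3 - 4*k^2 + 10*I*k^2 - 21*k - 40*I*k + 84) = 1/(k - 4)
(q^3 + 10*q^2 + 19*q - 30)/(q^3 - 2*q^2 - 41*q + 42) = (q + 5)/(q - 7)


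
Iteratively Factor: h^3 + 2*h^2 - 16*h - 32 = (h + 2)*(h^2 - 16) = (h - 4)*(h + 2)*(h + 4)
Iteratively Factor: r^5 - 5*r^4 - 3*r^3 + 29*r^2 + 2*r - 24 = (r - 1)*(r^4 - 4*r^3 - 7*r^2 + 22*r + 24) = (r - 1)*(r + 1)*(r^3 - 5*r^2 - 2*r + 24) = (r - 3)*(r - 1)*(r + 1)*(r^2 - 2*r - 8) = (r - 4)*(r - 3)*(r - 1)*(r + 1)*(r + 2)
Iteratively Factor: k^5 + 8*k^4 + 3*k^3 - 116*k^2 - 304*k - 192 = (k + 4)*(k^4 + 4*k^3 - 13*k^2 - 64*k - 48) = (k + 1)*(k + 4)*(k^3 + 3*k^2 - 16*k - 48) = (k - 4)*(k + 1)*(k + 4)*(k^2 + 7*k + 12) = (k - 4)*(k + 1)*(k + 3)*(k + 4)*(k + 4)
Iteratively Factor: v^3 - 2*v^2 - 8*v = (v + 2)*(v^2 - 4*v) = (v - 4)*(v + 2)*(v)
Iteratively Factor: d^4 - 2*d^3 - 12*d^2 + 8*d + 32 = (d + 2)*(d^3 - 4*d^2 - 4*d + 16) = (d - 2)*(d + 2)*(d^2 - 2*d - 8) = (d - 2)*(d + 2)^2*(d - 4)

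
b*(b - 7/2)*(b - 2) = b^3 - 11*b^2/2 + 7*b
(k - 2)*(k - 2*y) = k^2 - 2*k*y - 2*k + 4*y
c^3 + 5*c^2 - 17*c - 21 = (c - 3)*(c + 1)*(c + 7)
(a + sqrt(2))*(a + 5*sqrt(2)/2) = a^2 + 7*sqrt(2)*a/2 + 5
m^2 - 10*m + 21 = (m - 7)*(m - 3)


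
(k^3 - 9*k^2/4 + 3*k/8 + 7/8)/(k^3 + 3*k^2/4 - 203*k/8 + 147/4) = (2*k^2 - k - 1)/(2*k^2 + 5*k - 42)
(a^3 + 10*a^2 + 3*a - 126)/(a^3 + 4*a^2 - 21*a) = (a + 6)/a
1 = 1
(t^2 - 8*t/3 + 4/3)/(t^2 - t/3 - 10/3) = (3*t - 2)/(3*t + 5)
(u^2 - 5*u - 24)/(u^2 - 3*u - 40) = (u + 3)/(u + 5)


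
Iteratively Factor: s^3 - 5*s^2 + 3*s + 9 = (s + 1)*(s^2 - 6*s + 9) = (s - 3)*(s + 1)*(s - 3)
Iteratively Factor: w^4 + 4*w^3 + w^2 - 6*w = (w - 1)*(w^3 + 5*w^2 + 6*w) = w*(w - 1)*(w^2 + 5*w + 6) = w*(w - 1)*(w + 2)*(w + 3)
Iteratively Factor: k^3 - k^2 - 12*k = (k + 3)*(k^2 - 4*k) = (k - 4)*(k + 3)*(k)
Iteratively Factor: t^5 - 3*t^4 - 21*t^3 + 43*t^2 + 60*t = (t + 1)*(t^4 - 4*t^3 - 17*t^2 + 60*t) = (t - 5)*(t + 1)*(t^3 + t^2 - 12*t) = (t - 5)*(t - 3)*(t + 1)*(t^2 + 4*t) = (t - 5)*(t - 3)*(t + 1)*(t + 4)*(t)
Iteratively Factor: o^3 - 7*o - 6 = (o - 3)*(o^2 + 3*o + 2) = (o - 3)*(o + 2)*(o + 1)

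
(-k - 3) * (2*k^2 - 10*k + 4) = -2*k^3 + 4*k^2 + 26*k - 12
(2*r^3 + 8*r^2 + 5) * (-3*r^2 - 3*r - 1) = -6*r^5 - 30*r^4 - 26*r^3 - 23*r^2 - 15*r - 5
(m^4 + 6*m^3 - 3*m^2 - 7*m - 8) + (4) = m^4 + 6*m^3 - 3*m^2 - 7*m - 4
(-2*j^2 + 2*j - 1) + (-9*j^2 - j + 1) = -11*j^2 + j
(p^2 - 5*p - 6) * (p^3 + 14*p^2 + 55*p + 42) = p^5 + 9*p^4 - 21*p^3 - 317*p^2 - 540*p - 252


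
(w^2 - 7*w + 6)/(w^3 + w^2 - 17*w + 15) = (w - 6)/(w^2 + 2*w - 15)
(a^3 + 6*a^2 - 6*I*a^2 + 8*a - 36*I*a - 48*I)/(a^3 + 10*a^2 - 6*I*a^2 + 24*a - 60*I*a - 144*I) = (a + 2)/(a + 6)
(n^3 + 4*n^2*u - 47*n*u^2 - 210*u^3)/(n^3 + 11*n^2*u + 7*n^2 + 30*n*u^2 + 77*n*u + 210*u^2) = (n - 7*u)/(n + 7)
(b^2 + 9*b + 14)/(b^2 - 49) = (b + 2)/(b - 7)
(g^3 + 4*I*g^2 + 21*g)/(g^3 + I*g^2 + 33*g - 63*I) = g/(g - 3*I)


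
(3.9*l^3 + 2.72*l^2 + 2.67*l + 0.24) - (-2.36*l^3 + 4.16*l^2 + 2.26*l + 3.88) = 6.26*l^3 - 1.44*l^2 + 0.41*l - 3.64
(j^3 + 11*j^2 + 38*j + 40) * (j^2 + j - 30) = j^5 + 12*j^4 + 19*j^3 - 252*j^2 - 1100*j - 1200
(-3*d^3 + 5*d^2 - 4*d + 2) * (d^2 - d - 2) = -3*d^5 + 8*d^4 - 3*d^3 - 4*d^2 + 6*d - 4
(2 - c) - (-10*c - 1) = 9*c + 3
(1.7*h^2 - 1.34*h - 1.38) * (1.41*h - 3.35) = 2.397*h^3 - 7.5844*h^2 + 2.5432*h + 4.623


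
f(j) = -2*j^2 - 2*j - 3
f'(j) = -4*j - 2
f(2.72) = -23.24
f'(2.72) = -12.88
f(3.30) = -31.38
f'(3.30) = -15.20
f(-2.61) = -11.40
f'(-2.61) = 8.44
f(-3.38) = -19.09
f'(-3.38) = 11.52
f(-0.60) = -2.52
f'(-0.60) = 0.40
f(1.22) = -8.42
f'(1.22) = -6.88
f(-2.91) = -14.12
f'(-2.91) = 9.64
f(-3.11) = -16.12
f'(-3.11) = 10.44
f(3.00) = -27.00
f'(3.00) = -14.00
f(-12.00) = -267.00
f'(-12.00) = 46.00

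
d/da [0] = 0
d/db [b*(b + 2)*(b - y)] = b*(b + 2) + b*(b - y) + (b + 2)*(b - y)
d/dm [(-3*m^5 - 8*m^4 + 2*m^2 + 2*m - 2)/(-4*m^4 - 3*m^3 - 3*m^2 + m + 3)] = (12*m^8 + 18*m^7 + 51*m^6 + 52*m^5 - 39*m^4 - 116*m^3 - 10*m^2 + 8)/(16*m^8 + 24*m^7 + 33*m^6 + 10*m^5 - 21*m^4 - 24*m^3 - 17*m^2 + 6*m + 9)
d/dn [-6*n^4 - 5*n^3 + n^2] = n*(-24*n^2 - 15*n + 2)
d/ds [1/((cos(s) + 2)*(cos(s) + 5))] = (2*cos(s) + 7)*sin(s)/((cos(s) + 2)^2*(cos(s) + 5)^2)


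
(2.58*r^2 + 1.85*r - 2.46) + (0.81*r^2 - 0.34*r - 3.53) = 3.39*r^2 + 1.51*r - 5.99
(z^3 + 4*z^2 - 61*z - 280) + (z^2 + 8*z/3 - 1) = z^3 + 5*z^2 - 175*z/3 - 281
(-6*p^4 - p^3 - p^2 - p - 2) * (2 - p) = 6*p^5 - 11*p^4 - p^3 - p^2 - 4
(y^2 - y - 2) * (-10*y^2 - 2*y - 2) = -10*y^4 + 8*y^3 + 20*y^2 + 6*y + 4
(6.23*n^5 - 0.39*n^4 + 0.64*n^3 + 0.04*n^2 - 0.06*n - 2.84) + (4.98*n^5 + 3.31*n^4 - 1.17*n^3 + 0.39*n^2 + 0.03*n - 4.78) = 11.21*n^5 + 2.92*n^4 - 0.53*n^3 + 0.43*n^2 - 0.03*n - 7.62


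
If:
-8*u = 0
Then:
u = 0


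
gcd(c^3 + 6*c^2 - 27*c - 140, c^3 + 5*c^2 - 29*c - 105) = c^2 + 2*c - 35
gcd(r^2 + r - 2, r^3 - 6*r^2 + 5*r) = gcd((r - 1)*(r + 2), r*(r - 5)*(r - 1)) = r - 1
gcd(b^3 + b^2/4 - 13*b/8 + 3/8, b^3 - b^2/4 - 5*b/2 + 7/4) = b - 1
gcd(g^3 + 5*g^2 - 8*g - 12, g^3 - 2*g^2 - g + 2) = g^2 - g - 2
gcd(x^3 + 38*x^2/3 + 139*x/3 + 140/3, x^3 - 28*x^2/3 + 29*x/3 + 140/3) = x + 5/3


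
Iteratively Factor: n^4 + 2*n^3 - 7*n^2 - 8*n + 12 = (n - 1)*(n^3 + 3*n^2 - 4*n - 12) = (n - 1)*(n + 3)*(n^2 - 4) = (n - 1)*(n + 2)*(n + 3)*(n - 2)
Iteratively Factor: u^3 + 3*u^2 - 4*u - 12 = (u + 3)*(u^2 - 4) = (u + 2)*(u + 3)*(u - 2)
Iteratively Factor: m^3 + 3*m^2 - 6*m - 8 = (m + 1)*(m^2 + 2*m - 8) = (m - 2)*(m + 1)*(m + 4)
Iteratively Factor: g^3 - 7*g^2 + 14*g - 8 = (g - 4)*(g^2 - 3*g + 2) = (g - 4)*(g - 2)*(g - 1)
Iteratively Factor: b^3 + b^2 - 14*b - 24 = (b + 2)*(b^2 - b - 12) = (b - 4)*(b + 2)*(b + 3)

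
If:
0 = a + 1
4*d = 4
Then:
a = -1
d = 1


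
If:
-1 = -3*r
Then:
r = 1/3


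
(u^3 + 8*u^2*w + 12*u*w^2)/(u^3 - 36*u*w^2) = (u + 2*w)/(u - 6*w)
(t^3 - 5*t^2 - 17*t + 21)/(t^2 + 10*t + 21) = (t^2 - 8*t + 7)/(t + 7)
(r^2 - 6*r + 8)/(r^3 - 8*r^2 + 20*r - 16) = 1/(r - 2)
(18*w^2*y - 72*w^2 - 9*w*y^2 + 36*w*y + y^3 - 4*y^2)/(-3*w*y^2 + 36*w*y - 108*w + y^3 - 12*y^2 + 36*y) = (-6*w*y + 24*w + y^2 - 4*y)/(y^2 - 12*y + 36)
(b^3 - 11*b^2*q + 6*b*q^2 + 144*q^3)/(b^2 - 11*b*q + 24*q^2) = (-b^2 + 3*b*q + 18*q^2)/(-b + 3*q)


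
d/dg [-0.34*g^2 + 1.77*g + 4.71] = 1.77 - 0.68*g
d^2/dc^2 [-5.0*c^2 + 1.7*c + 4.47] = -10.0000000000000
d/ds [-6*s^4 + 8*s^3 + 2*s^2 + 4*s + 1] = -24*s^3 + 24*s^2 + 4*s + 4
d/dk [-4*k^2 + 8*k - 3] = 8 - 8*k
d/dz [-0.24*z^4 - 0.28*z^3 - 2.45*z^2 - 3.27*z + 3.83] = -0.96*z^3 - 0.84*z^2 - 4.9*z - 3.27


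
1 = 1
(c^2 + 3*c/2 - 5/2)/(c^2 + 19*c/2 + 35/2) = (c - 1)/(c + 7)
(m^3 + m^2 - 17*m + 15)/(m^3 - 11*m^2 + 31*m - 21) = (m + 5)/(m - 7)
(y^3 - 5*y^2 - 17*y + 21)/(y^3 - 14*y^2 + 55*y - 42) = (y + 3)/(y - 6)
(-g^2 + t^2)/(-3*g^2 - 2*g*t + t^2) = (-g + t)/(-3*g + t)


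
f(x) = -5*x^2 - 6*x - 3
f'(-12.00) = 114.00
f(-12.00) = -651.00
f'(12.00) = -126.00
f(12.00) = -795.00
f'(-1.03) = 4.30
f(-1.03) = -2.12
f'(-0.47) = -1.30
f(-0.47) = -1.28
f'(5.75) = -63.50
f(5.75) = -202.81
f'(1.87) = -24.70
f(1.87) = -31.70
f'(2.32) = -29.20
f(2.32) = -43.83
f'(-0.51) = -0.90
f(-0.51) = -1.24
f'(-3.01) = 24.10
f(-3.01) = -30.24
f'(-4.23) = 36.30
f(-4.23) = -67.08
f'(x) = -10*x - 6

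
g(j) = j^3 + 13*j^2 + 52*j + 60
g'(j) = 3*j^2 + 26*j + 52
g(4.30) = 603.48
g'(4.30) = 219.27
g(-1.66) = 4.93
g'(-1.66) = 17.11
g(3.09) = 374.31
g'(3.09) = 160.98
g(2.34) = 265.68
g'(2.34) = 129.27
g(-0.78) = 26.87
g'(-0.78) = 33.55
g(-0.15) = 52.49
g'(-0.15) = 48.17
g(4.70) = 695.39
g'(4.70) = 240.47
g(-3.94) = -4.24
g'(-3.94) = -3.87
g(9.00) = 2310.00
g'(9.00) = 529.00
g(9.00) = 2310.00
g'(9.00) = 529.00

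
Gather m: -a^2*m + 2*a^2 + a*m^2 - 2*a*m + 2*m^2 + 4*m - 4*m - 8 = 2*a^2 + m^2*(a + 2) + m*(-a^2 - 2*a) - 8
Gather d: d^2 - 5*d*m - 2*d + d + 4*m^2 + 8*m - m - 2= d^2 + d*(-5*m - 1) + 4*m^2 + 7*m - 2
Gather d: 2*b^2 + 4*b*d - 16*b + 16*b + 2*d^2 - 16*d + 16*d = 2*b^2 + 4*b*d + 2*d^2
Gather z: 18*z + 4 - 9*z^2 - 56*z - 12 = -9*z^2 - 38*z - 8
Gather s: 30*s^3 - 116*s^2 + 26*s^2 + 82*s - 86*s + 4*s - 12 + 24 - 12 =30*s^3 - 90*s^2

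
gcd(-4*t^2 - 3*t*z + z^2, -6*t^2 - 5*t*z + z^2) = t + z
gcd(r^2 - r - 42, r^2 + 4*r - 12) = r + 6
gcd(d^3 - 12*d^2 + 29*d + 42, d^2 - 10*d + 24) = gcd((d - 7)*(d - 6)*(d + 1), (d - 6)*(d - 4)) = d - 6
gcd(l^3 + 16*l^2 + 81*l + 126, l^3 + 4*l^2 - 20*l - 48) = l + 6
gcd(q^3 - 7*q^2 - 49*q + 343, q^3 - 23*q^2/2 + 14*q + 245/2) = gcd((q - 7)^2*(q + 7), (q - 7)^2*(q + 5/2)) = q^2 - 14*q + 49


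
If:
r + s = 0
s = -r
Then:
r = -s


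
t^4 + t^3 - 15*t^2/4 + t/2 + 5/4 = (t - 1)^2*(t + 1/2)*(t + 5/2)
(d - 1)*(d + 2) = d^2 + d - 2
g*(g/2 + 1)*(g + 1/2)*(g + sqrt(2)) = g^4/2 + sqrt(2)*g^3/2 + 5*g^3/4 + g^2/2 + 5*sqrt(2)*g^2/4 + sqrt(2)*g/2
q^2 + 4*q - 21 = (q - 3)*(q + 7)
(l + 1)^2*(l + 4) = l^3 + 6*l^2 + 9*l + 4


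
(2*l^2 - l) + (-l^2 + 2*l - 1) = l^2 + l - 1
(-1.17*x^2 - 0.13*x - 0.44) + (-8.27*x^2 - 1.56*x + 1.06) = -9.44*x^2 - 1.69*x + 0.62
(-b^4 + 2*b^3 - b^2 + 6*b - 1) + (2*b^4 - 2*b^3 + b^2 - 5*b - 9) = b^4 + b - 10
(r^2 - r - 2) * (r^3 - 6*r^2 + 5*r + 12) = r^5 - 7*r^4 + 9*r^3 + 19*r^2 - 22*r - 24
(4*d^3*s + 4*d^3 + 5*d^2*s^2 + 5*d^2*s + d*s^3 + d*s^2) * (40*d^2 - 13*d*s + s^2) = 160*d^5*s + 160*d^5 + 148*d^4*s^2 + 148*d^4*s - 21*d^3*s^3 - 21*d^3*s^2 - 8*d^2*s^4 - 8*d^2*s^3 + d*s^5 + d*s^4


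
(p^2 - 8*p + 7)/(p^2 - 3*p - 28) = (p - 1)/(p + 4)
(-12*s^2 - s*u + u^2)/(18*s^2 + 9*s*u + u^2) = (-4*s + u)/(6*s + u)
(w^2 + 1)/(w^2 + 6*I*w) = (w^2 + 1)/(w*(w + 6*I))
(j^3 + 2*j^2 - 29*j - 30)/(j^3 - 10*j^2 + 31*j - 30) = (j^2 + 7*j + 6)/(j^2 - 5*j + 6)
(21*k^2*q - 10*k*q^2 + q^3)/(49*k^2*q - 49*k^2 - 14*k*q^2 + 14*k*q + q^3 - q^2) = q*(-3*k + q)/(-7*k*q + 7*k + q^2 - q)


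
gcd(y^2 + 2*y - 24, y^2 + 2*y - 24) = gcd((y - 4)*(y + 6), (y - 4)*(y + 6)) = y^2 + 2*y - 24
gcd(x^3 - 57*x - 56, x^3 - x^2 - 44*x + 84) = x + 7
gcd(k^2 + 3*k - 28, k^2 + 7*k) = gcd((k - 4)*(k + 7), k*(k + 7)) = k + 7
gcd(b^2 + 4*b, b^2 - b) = b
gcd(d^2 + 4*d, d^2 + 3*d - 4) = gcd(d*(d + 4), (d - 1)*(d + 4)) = d + 4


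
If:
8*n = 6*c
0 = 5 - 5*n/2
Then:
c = 8/3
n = 2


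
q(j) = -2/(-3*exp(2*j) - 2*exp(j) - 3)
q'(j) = -2*(6*exp(2*j) + 2*exp(j))/(-3*exp(2*j) - 2*exp(j) - 3)^2 = (-12*exp(j) - 4)*exp(j)/(3*exp(2*j) + 2*exp(j) + 3)^2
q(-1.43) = 0.55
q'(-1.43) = -0.12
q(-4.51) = 0.66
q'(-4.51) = -0.00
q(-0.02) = 0.26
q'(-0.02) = -0.25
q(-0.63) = 0.41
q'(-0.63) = -0.23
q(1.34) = 0.04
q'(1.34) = -0.06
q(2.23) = 0.01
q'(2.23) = -0.01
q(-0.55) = 0.39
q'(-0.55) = -0.24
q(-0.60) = 0.40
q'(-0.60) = -0.23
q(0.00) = 0.25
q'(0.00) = -0.25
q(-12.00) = 0.67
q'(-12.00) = 0.00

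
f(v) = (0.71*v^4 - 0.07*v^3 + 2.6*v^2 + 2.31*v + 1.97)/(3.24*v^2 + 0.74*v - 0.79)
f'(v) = (-6.48*v - 0.74)*(0.71*v^4 - 0.07*v^3 + 2.6*v^2 + 2.31*v + 1.97)/(3.24*v^2 + 0.74*v - 0.79)^2 + (2.84*v^3 - 0.21*v^2 + 5.2*v + 2.31)/(3.24*v^2 + 0.74*v - 0.79) = (4.6008*v^5 + 1.3494*v^4 - 2.3472*v^3 - 5.3945*v^2 - 16.8736*v - 3.2827)/(10.4976*v^4 + 4.7952*v^3 - 4.5716*v^2 - 1.1692*v + 0.6241)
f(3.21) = 3.12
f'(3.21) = 1.24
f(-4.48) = 5.52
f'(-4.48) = -2.04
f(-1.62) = 1.57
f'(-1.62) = -0.52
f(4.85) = 5.81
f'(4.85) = 2.02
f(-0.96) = 1.89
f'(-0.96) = 3.36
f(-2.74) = 2.63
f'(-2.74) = -1.26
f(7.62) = 13.13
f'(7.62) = 3.26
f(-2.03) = 1.87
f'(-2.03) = -0.88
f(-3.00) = 2.98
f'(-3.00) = -1.38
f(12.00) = 31.61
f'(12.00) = 5.18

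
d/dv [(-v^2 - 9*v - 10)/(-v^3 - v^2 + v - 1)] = (-v^4 - 18*v^3 - 40*v^2 - 18*v + 19)/(v^6 + 2*v^5 - v^4 + 3*v^2 - 2*v + 1)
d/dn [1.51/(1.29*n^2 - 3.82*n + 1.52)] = (5.7682 - 3.8958*n)/(1.29*n^2 - 3.82*n + 1.52)^2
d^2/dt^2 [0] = 0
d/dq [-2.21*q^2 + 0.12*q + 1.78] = 0.12 - 4.42*q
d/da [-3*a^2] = -6*a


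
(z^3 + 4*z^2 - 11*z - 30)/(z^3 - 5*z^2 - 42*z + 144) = (z^2 + 7*z + 10)/(z^2 - 2*z - 48)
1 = 1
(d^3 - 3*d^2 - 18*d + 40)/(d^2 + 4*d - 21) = (d^3 - 3*d^2 - 18*d + 40)/(d^2 + 4*d - 21)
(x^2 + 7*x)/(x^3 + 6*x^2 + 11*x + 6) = x*(x + 7)/(x^3 + 6*x^2 + 11*x + 6)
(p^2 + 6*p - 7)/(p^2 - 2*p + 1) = (p + 7)/(p - 1)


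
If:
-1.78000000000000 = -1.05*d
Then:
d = 1.70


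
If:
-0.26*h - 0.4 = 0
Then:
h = -1.54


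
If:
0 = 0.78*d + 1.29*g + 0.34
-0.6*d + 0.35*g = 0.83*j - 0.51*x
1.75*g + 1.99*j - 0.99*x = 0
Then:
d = 0.0774847037755559*x - 0.227161368949908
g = -0.0468512162363826*x - 0.12621250559618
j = 0.538688255484256*x + 0.110990896881063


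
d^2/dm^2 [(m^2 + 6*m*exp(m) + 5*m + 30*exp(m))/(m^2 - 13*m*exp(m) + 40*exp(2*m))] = (((m^2 + 6*m*exp(m) + 5*m + 30*exp(m))*(13*m*exp(m) - 160*exp(2*m) + 26*exp(m) - 2) + 2*(6*m*exp(m) + 2*m + 36*exp(m) + 5)*(13*m*exp(m) - 2*m - 80*exp(2*m) + 13*exp(m)))*(m^2 - 13*m*exp(m) + 40*exp(2*m)) + (m^2 - 13*m*exp(m) + 40*exp(2*m))^2*(6*m*exp(m) + 42*exp(m) + 2) + (2*m^2 + 12*m*exp(m) + 10*m + 60*exp(m))*(13*m*exp(m) - 2*m - 80*exp(2*m) + 13*exp(m))^2)/(m^2 - 13*m*exp(m) + 40*exp(2*m))^3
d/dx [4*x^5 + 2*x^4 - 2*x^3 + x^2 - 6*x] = 20*x^4 + 8*x^3 - 6*x^2 + 2*x - 6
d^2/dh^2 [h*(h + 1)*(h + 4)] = 6*h + 10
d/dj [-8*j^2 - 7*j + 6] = -16*j - 7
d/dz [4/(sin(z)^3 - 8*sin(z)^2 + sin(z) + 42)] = 4*(-3*sin(z)^2 + 16*sin(z) - 1)*cos(z)/(sin(z)^3 - 8*sin(z)^2 + sin(z) + 42)^2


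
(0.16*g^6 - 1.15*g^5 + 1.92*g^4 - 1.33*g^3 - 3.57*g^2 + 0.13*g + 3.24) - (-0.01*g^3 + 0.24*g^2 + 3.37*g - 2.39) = 0.16*g^6 - 1.15*g^5 + 1.92*g^4 - 1.32*g^3 - 3.81*g^2 - 3.24*g + 5.63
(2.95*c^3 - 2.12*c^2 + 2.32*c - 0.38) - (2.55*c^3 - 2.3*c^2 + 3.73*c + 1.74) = 0.4*c^3 + 0.18*c^2 - 1.41*c - 2.12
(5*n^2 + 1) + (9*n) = 5*n^2 + 9*n + 1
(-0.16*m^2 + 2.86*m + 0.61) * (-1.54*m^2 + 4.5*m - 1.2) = 0.2464*m^4 - 5.1244*m^3 + 12.1226*m^2 - 0.687*m - 0.732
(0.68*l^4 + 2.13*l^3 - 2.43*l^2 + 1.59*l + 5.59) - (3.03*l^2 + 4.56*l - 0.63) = 0.68*l^4 + 2.13*l^3 - 5.46*l^2 - 2.97*l + 6.22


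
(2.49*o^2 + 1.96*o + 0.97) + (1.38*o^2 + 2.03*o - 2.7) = 3.87*o^2 + 3.99*o - 1.73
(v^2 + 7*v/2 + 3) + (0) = v^2 + 7*v/2 + 3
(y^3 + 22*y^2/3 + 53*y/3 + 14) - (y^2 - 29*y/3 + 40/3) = y^3 + 19*y^2/3 + 82*y/3 + 2/3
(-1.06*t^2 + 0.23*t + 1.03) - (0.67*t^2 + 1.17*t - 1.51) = -1.73*t^2 - 0.94*t + 2.54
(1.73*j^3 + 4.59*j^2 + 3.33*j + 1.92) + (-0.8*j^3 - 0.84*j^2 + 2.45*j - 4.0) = 0.93*j^3 + 3.75*j^2 + 5.78*j - 2.08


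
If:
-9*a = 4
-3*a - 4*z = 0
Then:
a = -4/9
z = 1/3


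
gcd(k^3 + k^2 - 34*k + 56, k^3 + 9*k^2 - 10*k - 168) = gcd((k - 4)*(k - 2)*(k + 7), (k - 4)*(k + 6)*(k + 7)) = k^2 + 3*k - 28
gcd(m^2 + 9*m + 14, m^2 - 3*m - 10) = m + 2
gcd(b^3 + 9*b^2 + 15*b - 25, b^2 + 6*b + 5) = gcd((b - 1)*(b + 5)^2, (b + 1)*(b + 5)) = b + 5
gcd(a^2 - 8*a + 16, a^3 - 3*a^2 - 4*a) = a - 4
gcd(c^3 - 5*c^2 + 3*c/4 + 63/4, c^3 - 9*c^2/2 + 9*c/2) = c - 3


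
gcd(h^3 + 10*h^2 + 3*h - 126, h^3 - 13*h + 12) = h - 3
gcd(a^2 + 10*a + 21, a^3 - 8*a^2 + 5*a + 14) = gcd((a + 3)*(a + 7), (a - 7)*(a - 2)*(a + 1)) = 1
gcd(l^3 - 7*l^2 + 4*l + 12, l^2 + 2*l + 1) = l + 1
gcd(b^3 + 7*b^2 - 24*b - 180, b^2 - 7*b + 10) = b - 5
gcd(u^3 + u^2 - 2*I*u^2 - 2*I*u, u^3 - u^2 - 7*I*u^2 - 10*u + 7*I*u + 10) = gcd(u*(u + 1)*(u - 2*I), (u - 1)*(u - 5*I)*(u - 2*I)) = u - 2*I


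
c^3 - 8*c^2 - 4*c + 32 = (c - 8)*(c - 2)*(c + 2)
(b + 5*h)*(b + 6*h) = b^2 + 11*b*h + 30*h^2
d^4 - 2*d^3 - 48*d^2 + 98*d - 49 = (d - 7)*(d - 1)^2*(d + 7)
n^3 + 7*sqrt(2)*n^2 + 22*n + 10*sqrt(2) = (n + sqrt(2))^2*(n + 5*sqrt(2))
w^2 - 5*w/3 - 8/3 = (w - 8/3)*(w + 1)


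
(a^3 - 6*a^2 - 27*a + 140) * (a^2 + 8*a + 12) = a^5 + 2*a^4 - 63*a^3 - 148*a^2 + 796*a + 1680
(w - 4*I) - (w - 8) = 8 - 4*I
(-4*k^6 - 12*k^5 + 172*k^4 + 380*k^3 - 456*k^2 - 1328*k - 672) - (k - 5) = -4*k^6 - 12*k^5 + 172*k^4 + 380*k^3 - 456*k^2 - 1329*k - 667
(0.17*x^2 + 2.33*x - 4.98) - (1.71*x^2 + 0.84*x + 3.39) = -1.54*x^2 + 1.49*x - 8.37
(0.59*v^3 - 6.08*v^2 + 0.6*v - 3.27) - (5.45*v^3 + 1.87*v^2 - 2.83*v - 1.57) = -4.86*v^3 - 7.95*v^2 + 3.43*v - 1.7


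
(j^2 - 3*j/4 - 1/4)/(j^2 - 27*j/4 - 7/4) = (j - 1)/(j - 7)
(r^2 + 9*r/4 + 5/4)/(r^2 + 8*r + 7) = (r + 5/4)/(r + 7)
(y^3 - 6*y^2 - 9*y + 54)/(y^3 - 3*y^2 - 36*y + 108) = (y + 3)/(y + 6)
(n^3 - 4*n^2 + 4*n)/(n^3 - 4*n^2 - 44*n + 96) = n*(n - 2)/(n^2 - 2*n - 48)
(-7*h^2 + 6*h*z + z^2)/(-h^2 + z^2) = (7*h + z)/(h + z)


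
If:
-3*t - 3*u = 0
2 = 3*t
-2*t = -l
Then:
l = 4/3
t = 2/3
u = -2/3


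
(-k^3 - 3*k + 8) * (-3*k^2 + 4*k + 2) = 3*k^5 - 4*k^4 + 7*k^3 - 36*k^2 + 26*k + 16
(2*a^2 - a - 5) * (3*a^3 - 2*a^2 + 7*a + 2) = 6*a^5 - 7*a^4 + a^3 + 7*a^2 - 37*a - 10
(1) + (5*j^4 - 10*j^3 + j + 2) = 5*j^4 - 10*j^3 + j + 3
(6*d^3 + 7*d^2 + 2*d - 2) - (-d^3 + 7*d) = 7*d^3 + 7*d^2 - 5*d - 2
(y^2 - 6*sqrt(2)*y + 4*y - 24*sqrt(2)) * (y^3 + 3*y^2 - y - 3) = y^5 - 6*sqrt(2)*y^4 + 7*y^4 - 42*sqrt(2)*y^3 + 11*y^3 - 66*sqrt(2)*y^2 - 7*y^2 - 12*y + 42*sqrt(2)*y + 72*sqrt(2)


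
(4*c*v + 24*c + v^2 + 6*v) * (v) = 4*c*v^2 + 24*c*v + v^3 + 6*v^2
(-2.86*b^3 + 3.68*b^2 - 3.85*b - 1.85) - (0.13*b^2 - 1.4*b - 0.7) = -2.86*b^3 + 3.55*b^2 - 2.45*b - 1.15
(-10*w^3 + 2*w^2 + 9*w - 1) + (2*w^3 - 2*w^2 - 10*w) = -8*w^3 - w - 1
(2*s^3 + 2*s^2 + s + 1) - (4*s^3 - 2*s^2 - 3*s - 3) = -2*s^3 + 4*s^2 + 4*s + 4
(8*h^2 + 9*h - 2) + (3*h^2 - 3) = 11*h^2 + 9*h - 5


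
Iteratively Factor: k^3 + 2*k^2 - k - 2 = (k + 2)*(k^2 - 1) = (k - 1)*(k + 2)*(k + 1)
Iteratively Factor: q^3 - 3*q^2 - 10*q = (q)*(q^2 - 3*q - 10) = q*(q + 2)*(q - 5)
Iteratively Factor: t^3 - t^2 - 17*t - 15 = (t + 3)*(t^2 - 4*t - 5) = (t + 1)*(t + 3)*(t - 5)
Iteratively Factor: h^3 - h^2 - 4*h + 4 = (h - 2)*(h^2 + h - 2) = (h - 2)*(h - 1)*(h + 2)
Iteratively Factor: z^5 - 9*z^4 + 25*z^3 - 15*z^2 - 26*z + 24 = (z + 1)*(z^4 - 10*z^3 + 35*z^2 - 50*z + 24) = (z - 2)*(z + 1)*(z^3 - 8*z^2 + 19*z - 12) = (z - 4)*(z - 2)*(z + 1)*(z^2 - 4*z + 3) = (z - 4)*(z - 2)*(z - 1)*(z + 1)*(z - 3)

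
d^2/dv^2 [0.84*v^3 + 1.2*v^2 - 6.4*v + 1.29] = 5.04*v + 2.4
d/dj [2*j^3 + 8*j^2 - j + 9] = 6*j^2 + 16*j - 1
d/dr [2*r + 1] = 2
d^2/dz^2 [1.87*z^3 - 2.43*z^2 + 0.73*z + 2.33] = 11.22*z - 4.86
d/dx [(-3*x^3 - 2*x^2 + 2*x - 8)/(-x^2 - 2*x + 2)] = 3*(x^4 + 4*x^3 - 4*x^2 - 8*x - 4)/(x^4 + 4*x^3 - 8*x + 4)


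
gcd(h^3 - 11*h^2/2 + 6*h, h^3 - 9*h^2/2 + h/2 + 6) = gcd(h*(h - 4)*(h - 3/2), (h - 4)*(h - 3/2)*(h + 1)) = h^2 - 11*h/2 + 6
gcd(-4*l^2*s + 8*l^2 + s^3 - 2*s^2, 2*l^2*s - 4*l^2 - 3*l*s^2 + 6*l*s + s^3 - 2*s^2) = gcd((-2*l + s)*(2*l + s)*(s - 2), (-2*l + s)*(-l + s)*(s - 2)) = -2*l*s + 4*l + s^2 - 2*s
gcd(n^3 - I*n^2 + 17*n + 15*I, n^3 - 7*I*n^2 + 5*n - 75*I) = n^2 - 2*I*n + 15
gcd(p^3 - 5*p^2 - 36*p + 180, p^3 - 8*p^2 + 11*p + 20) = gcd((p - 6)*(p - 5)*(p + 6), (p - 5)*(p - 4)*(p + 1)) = p - 5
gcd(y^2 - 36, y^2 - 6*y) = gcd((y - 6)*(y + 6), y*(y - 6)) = y - 6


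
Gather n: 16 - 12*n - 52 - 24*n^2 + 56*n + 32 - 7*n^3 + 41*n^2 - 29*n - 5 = -7*n^3 + 17*n^2 + 15*n - 9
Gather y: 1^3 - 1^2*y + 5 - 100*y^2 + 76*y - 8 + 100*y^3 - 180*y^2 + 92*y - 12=100*y^3 - 280*y^2 + 167*y - 14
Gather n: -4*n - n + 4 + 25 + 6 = 35 - 5*n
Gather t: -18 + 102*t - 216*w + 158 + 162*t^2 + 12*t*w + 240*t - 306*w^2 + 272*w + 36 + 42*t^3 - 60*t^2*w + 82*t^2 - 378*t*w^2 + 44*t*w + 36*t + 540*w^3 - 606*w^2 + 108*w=42*t^3 + t^2*(244 - 60*w) + t*(-378*w^2 + 56*w + 378) + 540*w^3 - 912*w^2 + 164*w + 176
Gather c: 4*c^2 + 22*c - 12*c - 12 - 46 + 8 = 4*c^2 + 10*c - 50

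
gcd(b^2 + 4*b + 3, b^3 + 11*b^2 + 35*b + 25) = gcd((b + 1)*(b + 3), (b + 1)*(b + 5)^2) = b + 1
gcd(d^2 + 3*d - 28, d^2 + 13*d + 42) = d + 7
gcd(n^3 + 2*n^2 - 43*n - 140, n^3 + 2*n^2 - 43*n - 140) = n^3 + 2*n^2 - 43*n - 140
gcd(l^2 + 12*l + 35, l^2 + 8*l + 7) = l + 7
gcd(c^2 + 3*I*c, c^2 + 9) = c + 3*I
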